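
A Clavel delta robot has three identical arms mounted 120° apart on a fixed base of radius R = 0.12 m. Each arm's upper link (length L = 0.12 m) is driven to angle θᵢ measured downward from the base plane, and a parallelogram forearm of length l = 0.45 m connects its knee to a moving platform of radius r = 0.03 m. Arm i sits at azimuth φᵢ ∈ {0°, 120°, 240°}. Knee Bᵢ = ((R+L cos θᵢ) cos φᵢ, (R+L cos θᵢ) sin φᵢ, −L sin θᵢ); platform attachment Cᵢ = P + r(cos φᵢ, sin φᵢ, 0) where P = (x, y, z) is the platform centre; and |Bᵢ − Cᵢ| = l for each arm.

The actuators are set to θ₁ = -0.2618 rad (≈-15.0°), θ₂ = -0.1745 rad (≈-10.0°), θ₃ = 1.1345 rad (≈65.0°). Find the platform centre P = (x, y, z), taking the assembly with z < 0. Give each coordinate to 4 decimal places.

(0.1228, 0.1915, -0.3676)

φ1=0.0°: virtual centre (0.2059, 0.0000, 0.0311), radius l
φ2=120.0°: virtual centre (-0.1041, 0.1803, 0.0208), radius l
centre 3 = (0.1407·cos240.0°, 0.1407·sin240.0°, -0.1088) = (-0.0704, -0.1219, -0.1088)
|centre ₂|²−|centre ₁|² = 0.0004;  |centre ₃|²−|centre ₁|² = -0.0117
plane₁₂: -0.6200x+0.3606y+-0.0204z = 0.0004
Cramer: x(z) = 0.0118-0.3020z;  y(z) = 0.0214-0.4626z
into |P−centre ₁|² = l²: 1.3052z² + 0.0353z + -0.1634 = 0;  Δ = 0.8543;  z = -0.3676 or 0.3405 → z<0 root = -0.3676
x = 0.1228, y = 0.1915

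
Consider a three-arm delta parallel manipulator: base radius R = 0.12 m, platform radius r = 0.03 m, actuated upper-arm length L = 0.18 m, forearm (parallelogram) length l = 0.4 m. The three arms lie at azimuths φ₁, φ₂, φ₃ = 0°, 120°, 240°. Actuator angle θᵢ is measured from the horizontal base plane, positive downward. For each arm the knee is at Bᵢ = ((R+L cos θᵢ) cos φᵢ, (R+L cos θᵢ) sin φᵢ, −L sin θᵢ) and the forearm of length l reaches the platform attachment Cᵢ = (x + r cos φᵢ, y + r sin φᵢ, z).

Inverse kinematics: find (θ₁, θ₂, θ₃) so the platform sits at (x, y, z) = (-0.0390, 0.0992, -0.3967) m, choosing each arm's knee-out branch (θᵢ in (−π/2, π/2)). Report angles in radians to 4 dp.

θ₁ = 0.6983, θ₂ = 0.1745, θ₃ = 0.7855

rotate P by −φ1: (-0.0390, 0.0992, -0.3967)
  A=0.1290, B=-0.3967, C=(l²−L²−A²−y'²−z²)/(2L)=-0.1563
  θ1 = atan2(B,A) + arccos(C/0.4171) = 0.6983
arm 2 (φ=120.0°): x'=0.1054, y'=-0.0158
  e−x'=-0.0154;  (l²−L²−(e−x')²−y'²−z²)/2L = -0.0841
  θ2 = atan2(B,A) + arccos(C/0.3970) = 0.1745
φ3=240.0° → target in arm frame (-0.0664, -0.0834)
  A cos θ + B sin θ = C:  0.1564·cos θ + -0.3967·sin θ = -0.1700
  √(A²+B²)=0.4264;  θ3 = -1.1952+1.9808 ≈ 0.7855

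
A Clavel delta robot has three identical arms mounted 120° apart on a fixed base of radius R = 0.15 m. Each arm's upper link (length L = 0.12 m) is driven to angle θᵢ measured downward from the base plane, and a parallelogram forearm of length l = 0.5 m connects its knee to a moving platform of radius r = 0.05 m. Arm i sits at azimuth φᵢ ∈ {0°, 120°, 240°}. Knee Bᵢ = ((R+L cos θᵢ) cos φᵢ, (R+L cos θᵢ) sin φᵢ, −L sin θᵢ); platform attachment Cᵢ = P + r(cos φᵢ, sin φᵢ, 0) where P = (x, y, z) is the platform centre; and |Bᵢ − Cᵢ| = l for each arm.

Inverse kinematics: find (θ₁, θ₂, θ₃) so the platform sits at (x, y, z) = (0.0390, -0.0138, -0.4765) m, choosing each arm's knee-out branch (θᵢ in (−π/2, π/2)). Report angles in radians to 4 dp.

arm 1 (φ=0.0°): x'=0.0390, y'=-0.0138
  A=0.0610, B=-0.4765, C=(l²−L²−A²−y'²−z²)/(2L)=0.0193
  θ1 = atan2(B,A) + arccos(C/0.4804) = 0.0871
φ2=120.0° → target in arm frame (-0.0315, -0.0269)
  A=0.1315, B=-0.4765, C=(l²−L²−A²−y'²−z²)/(2L)=-0.0394
  θ2 = atan2(B,A) + arccos(C/0.4943) = 0.3489
rotate P by −φ3: (-0.0075, 0.0407, -0.4765)
  e−x'=0.1075;  (l²−L²−(e−x')²−y'²−z²)/2L = -0.0195
  √(A²+B²)=0.4885;  θ3 = -1.3488+1.6107 ≈ 0.2619

θ₁ = 0.0871, θ₂ = 0.3489, θ₃ = 0.2619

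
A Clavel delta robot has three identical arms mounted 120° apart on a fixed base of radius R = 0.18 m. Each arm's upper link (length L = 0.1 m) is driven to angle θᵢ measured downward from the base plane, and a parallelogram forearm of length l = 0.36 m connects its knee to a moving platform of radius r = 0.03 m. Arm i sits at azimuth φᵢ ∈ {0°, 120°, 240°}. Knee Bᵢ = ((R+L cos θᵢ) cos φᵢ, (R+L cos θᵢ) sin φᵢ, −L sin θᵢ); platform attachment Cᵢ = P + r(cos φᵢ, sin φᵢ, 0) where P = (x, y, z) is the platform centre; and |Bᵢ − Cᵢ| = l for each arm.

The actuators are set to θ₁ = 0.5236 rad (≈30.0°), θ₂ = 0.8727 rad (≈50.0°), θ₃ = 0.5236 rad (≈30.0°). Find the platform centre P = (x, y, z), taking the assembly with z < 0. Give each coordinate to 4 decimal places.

(0.0184, -0.0319, -0.3346)

φ1=0.0°: virtual centre (0.2366, 0.0000, -0.0500), radius l
arm 2 at φ=120.0°: e+L cos θ2 = 0.2143;  S2 = (-0.1071, 0.1856, -0.0766)
φ3=240.0°: virtual centre (-0.1183, -0.2049, -0.0500), radius l
|S₂|²−|S₁|² = -0.0067;  |S₃|²−|S₁|² = 0.0000
plane₁₂: -0.6875x+0.3711y+-0.0532z = -0.0067
det = 0.5452;  x = 0.0050+-0.0400z,  y = -0.0087+0.0693z
sphere 1 gives Az²+Bz+C=0 with A=1.0064, B=0.1173, C=-0.0734;  B²−4AC=0.3092;  roots -0.3346, 0.2180;  negative root z = -0.3346
x = 0.0184, y = -0.0319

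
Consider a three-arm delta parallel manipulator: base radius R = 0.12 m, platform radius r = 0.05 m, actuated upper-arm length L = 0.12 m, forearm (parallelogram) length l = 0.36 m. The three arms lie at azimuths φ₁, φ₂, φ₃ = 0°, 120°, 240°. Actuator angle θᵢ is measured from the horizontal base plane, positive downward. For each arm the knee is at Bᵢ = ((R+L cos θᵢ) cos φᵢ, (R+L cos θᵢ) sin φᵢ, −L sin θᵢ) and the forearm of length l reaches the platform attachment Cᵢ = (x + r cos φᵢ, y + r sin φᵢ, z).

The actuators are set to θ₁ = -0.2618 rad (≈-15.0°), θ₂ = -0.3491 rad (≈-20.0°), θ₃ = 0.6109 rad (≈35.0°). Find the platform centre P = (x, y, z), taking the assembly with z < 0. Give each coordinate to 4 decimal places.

(0.0520, 0.1077, -0.2853)

arm 1 at φ=0.0°: e+L cos θ1 = 0.1859;  centre 1 = (0.1859, 0.0000, 0.0311)
centre 2 = (0.1828·cos120.0°, 0.1828·sin120.0°, 0.0410) = (-0.0914, 0.1583, 0.0410)
arm 3 at φ=240.0°: e+L cos θ3 = 0.1683;  centre 3 = (-0.0841, -0.1457, -0.0688)
|centre ₂|²−|centre ₁|² = -0.0004;  |centre ₃|²−|centre ₁|² = -0.0025
plane₁₂: -0.5546x+0.3166y+0.0200z = -0.0004
Cramer: x(z) = 0.0027-0.1726z;  y(z) = 0.0034-0.3655z
into |P−centre ₁|² = l²: 1.1634z² + -0.0014z + -0.0951 = 0;  Δ = 0.4424;  z = -0.2853 or 0.2864 → z<0 root = -0.2853
x = 0.0520, y = 0.1077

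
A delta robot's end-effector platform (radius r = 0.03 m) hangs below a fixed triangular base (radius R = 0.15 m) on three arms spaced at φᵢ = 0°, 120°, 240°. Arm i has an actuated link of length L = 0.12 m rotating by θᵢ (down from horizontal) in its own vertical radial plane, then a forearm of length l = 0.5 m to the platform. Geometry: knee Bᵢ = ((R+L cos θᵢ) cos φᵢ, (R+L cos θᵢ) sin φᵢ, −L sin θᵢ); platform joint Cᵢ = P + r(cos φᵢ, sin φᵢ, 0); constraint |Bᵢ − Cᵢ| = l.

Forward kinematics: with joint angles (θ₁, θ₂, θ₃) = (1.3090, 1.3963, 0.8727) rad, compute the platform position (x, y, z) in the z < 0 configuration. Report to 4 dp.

arm 1 at φ=0.0°: ρ1 = 0.1511;  S1 = (0.1511, 0.0000, -0.1159)
S2 = (0.1408·cos120.0°, 0.1408·sin120.0°, -0.1182) = (-0.0704, 0.1220, -0.1182)
S3 = (0.1971·cos240.0°, 0.1971·sin240.0°, -0.0919) = (-0.0986, -0.1707, -0.0919)
subtract pairs → two planes through P
plane₁₂: -0.4429x+0.2439y+-0.0045z = -0.0025
Cramer: x(z) = -0.0068+0.0372z;  y(z) = -0.0224+0.0861z
sphere 1 gives Az²+Bz+C=0 with A=1.0088, B=0.2162, C=-0.2111;  B²−4AC=0.8987;  roots -0.5770, 0.3627;  negative root z = -0.5770
x = -0.0283, y = -0.0721

(-0.0283, -0.0721, -0.5770)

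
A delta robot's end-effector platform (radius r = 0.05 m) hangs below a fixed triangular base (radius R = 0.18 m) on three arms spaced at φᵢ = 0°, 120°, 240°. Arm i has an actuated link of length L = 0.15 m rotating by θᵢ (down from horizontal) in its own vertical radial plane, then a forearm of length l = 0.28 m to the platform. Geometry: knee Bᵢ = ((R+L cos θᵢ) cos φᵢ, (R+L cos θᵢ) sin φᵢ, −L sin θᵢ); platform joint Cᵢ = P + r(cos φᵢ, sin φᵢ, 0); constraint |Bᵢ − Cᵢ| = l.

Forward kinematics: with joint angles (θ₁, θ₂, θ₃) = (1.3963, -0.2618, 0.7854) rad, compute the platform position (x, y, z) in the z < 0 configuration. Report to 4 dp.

arm 1 at φ=0.0°: ρ1 = 0.1560;  S1 = (0.1560, 0.0000, -0.1477)
φ2=120.0°: virtual centre (-0.1374, 0.2381, 0.0388), radius l
φ3=240.0°: virtual centre (-0.1180, -0.2044, -0.1061), radius l
subtract pairs → two planes through P
plane₁₂: -0.5870x+0.4761y+0.3731z = 0.0309
Cramer: x(z) = -0.0450+0.3837z;  y(z) = 0.0094-0.3106z
into |P−S₁|² = l²: 1.2437z² + 0.1353z + -0.0161 = 0;  Δ = 0.0983;  z = -0.1804 or 0.0716 → z<0 root = -0.1804
x = -0.1142, y = 0.0655

(-0.1142, 0.0655, -0.1804)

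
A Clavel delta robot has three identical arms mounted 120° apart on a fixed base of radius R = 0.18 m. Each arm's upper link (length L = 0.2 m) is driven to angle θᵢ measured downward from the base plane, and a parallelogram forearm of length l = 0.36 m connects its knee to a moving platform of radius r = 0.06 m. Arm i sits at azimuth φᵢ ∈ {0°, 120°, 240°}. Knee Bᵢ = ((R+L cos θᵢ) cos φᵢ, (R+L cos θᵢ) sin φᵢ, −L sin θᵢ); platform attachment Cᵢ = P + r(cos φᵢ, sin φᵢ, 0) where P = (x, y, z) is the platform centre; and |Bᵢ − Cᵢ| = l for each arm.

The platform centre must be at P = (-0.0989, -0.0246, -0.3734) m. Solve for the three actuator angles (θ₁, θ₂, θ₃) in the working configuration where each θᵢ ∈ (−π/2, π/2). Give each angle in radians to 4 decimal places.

arm 1 (φ=0.0°): x'=-0.0989, y'=-0.0246
  e−x'=0.2189;  (l²−L²−(e−x')²−y'²−z²)/2L = -0.2459
  θ1 = atan2(B,A) + arccos(C/0.4328) = 1.1344
φ2=120.0° → target in arm frame (0.0281, 0.0979)
  e−x'=0.0919;  (l²−L²−(e−x')²−y'²−z²)/2L = -0.1696
  √(A²+B²)=0.3845;  θ2 = -1.3296+2.0277 ≈ 0.6981
φ3=240.0° → target in arm frame (0.0708, -0.0733)
  A=0.0492, B=-0.3734, C=(l²−L²−A²−y'²−z²)/(2L)=-0.1441
  θ3 = atan2(B,A) + arccos(C/0.3766) = 0.5237

θ₁ = 1.1344, θ₂ = 0.6981, θ₃ = 0.5237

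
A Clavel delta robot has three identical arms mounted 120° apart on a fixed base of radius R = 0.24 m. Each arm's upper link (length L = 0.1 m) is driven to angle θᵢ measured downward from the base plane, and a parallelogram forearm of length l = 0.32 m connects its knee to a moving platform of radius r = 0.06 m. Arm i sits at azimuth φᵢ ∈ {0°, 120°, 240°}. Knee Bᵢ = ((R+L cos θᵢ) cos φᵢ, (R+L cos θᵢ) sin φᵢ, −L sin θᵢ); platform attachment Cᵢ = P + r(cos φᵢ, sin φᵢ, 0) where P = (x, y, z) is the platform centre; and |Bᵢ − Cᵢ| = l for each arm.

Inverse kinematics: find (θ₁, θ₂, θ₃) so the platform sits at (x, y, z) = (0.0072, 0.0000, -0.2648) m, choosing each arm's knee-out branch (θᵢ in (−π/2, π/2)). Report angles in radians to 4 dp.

rotate P by −φ1: (0.0072, 0.0000, -0.2648)
  A=0.1728, B=-0.2648, C=(l²−L²−A²−y'²−z²)/(2L)=-0.0379
  θ1 = atan2(B,A) + arccos(C/0.3162) = 0.6983
φ2=120.0° → target in arm frame (-0.0036, -0.0062)
  A cos θ + B sin θ = C:  0.1836·cos θ + -0.2648·sin θ = -0.0573
  θ2 = atan2(B,A) + arccos(C/0.3222) = 0.7851
arm 3 (φ=240.0°): x'=-0.0036, y'=0.0062
  e−x'=0.1836;  (l²−L²−(e−x')²−y'²−z²)/2L = -0.0573
  √(A²+B²)=0.3222;  θ3 = -0.9645+1.7497 ≈ 0.7851

θ₁ = 0.6983, θ₂ = 0.7851, θ₃ = 0.7851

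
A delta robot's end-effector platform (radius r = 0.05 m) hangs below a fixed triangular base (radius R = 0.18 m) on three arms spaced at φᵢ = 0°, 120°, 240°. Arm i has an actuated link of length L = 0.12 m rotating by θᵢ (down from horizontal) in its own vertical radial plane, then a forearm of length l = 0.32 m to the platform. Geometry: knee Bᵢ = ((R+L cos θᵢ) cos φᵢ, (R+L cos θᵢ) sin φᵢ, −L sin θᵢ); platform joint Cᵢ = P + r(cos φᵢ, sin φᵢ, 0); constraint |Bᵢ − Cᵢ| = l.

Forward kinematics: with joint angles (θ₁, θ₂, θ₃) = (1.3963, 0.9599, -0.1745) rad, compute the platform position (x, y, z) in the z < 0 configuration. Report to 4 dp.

φ1=0.0°: virtual centre (0.1508, 0.0000, -0.1182), radius l
S2 = (0.1988·cos120.0°, 0.1988·sin120.0°, -0.0983) = (-0.0994, 0.1722, -0.0983)
arm 3 at φ=240.0°: (R−r)+L cos θ3 = 0.2482;  S3 = (-0.1241, -0.2149, 0.0208)
eliminate P² terms by subtracting sphere 1 from 2 and 3
plane₁₂: -0.5005x+0.3444y+0.0398z = 0.0125
Cramer: x(z) = -0.0348+0.2790z;  y(z) = -0.0144+0.2900z
quadratic in z: (1.1619)z²+(0.1245)z+(-0.0538)=0, √Δ=0.5151 → z ∈ {-0.2752, 0.1681}; z = -0.2752 (taking z<0)
x = -0.1116, y = -0.0942

(-0.1116, -0.0942, -0.2752)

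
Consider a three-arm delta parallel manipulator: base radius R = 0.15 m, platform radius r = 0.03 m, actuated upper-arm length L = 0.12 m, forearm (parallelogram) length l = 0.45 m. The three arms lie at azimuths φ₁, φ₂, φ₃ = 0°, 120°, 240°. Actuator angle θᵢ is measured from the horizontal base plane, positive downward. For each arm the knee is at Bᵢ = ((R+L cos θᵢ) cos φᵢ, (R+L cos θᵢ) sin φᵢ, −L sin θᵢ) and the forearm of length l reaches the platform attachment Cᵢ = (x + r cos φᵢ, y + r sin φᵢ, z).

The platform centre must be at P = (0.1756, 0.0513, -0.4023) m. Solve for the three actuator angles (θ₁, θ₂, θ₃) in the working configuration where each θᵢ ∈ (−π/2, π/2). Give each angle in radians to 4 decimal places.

θ₁ = -0.3496, θ₂ = 0.6981, θ₃ = 1.0472

rotate P by −φ1: (0.1756, 0.0513, -0.4023)
  A cos θ + B sin θ = C:  -0.0556·cos θ + -0.4023·sin θ = 0.0855
  √(A²+B²)=0.4061;  θ1 = -1.7081+1.3586 ≈ -0.3496
φ2=120.0° → target in arm frame (-0.0434, -0.1777)
  e−x'=0.1634;  (l²−L²−(e−x')²−y'²−z²)/2L = -0.1334
  √(A²+B²)=0.4342;  θ2 = -1.1850+1.8831 ≈ 0.6981
arm 3 (φ=240.0°): x'=-0.1322, y'=0.1264
  A cos θ + B sin θ = C:  0.2522·cos θ + -0.4023·sin θ = -0.2223
  θ3 = atan2(B,A) + arccos(C/0.4748) = 1.0472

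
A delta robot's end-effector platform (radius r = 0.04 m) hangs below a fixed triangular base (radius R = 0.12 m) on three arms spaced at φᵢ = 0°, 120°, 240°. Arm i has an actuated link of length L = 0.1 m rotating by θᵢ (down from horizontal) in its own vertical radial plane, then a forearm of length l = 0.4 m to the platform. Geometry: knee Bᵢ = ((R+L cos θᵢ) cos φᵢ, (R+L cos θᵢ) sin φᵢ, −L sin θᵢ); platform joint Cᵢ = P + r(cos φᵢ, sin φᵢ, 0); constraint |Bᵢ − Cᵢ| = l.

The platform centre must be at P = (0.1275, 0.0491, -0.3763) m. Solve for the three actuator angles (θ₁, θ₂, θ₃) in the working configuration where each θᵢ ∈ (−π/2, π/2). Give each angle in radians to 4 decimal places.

θ₁ = -0.1748, θ₂ = 0.5232, θ₃ = 0.8722

φ1=0.0° → target in arm frame (0.1275, 0.0491)
  A cos θ + B sin θ = C:  -0.0475·cos θ + -0.3763·sin θ = 0.0187
  γ=atan2(-0.3763,-0.0475)=-1.6964;  ψ=arccos(0.0492)=1.5216;  θ1=γ+ψ≈-0.1748
rotate P by −φ2: (-0.0212, -0.1350, -0.3763)
  A=0.1012, B=-0.3763, C=(l²−L²−A²−y'²−z²)/(2L)=-0.1003
  √(A²+B²)=0.3897;  θ2 = -1.3080+1.8312 ≈ 0.5232
φ3=240.0° → target in arm frame (-0.1063, 0.0859)
  e−x'=0.1863;  (l²−L²−(e−x')²−y'²−z²)/2L = -0.1684
  γ=atan2(-0.3763,0.1863)=-1.1111;  ψ=arccos(-0.4010)=1.9834;  θ3=γ+ψ≈0.8722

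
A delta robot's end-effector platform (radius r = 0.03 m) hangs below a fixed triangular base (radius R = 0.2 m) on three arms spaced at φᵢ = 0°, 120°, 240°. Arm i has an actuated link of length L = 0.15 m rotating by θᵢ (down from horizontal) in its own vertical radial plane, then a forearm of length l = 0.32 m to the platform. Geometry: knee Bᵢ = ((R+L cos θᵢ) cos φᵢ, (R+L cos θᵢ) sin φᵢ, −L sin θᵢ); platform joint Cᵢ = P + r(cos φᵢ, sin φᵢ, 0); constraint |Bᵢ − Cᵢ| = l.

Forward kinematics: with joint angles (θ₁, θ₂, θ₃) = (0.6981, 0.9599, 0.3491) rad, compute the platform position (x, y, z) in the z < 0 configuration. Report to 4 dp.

(-0.0015, -0.0523, -0.2291)

arm 1 at φ=0.0°: (R−r)+L cos θ1 = 0.2849;  centre 1 = (0.2849, 0.0000, -0.0964)
φ2=120.0°: virtual centre (-0.1280, 0.2217, -0.1229), radius l
φ3=240.0°: virtual centre (-0.1555, -0.2693, -0.0513), radius l
eliminate P² terms by subtracting sphere 1 from 2 and 3
plane₁₂: -0.8259x+0.4435y+-0.0529z = -0.0098
det = 0.8354;  x = 0.0016+0.0138z,  y = -0.0191+0.1450z
into |P−centre ₁|² = l²: 1.0212z² + 0.1795z + -0.0125 = 0;  Δ = 0.0832;  z = -0.2291 or 0.0534 → z<0 root = -0.2291
x = -0.0015, y = -0.0523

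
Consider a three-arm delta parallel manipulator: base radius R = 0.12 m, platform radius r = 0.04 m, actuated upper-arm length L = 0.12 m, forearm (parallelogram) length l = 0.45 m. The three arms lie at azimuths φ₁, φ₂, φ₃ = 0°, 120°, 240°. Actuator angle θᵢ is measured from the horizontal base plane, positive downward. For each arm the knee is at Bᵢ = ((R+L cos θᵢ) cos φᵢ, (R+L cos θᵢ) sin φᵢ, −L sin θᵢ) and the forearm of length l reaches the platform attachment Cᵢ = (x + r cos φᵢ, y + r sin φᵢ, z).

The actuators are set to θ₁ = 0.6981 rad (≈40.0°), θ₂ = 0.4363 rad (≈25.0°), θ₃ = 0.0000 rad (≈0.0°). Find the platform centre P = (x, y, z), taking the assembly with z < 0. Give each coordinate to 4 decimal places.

(-0.0896, -0.0670, -0.4372)

centre 1 = (0.1719·cos0.0°, 0.1719·sin0.0°, -0.0771) = (0.1719, 0.0000, -0.0771)
φ2=120.0°: virtual centre (-0.0944, 0.1635, -0.0507), radius l
φ3=240.0°: virtual centre (-0.1000, -0.1732, 0.0000), radius l
eliminate P² terms by subtracting sphere 1 from 2 and 3
plane₁₂: -0.5326x+0.3269y+0.0528z = 0.0027
det = 0.3623;  x = -0.0066+0.1897z,  y = -0.0026+0.1475z
quadratic in z: (1.0577)z²+(0.0858)z+(-0.1647)=0, √Δ=0.8391 → z ∈ {-0.4372, 0.3561}; z = -0.4372 (taking z<0)
x = -0.0896, y = -0.0670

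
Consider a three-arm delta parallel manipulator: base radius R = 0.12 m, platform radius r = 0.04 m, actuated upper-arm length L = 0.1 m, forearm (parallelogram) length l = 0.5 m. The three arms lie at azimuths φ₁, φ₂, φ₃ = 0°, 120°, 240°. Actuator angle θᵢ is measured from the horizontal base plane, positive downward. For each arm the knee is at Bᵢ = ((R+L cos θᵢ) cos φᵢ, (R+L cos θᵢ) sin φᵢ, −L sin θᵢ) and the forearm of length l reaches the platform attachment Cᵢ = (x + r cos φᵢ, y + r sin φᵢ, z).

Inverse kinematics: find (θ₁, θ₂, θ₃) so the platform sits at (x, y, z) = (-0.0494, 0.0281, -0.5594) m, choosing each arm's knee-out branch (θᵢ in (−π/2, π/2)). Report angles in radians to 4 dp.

θ₁ = 1.1345, θ₂ = 0.7852, θ₃ = 0.9598

φ1=0.0° → target in arm frame (-0.0494, 0.0281)
  e−x'=0.1294;  (l²−L²−(e−x')²−y'²−z²)/2L = -0.4523
  γ=atan2(-0.5594,0.1294)=-1.3435;  ψ=arccos(-0.7878)=2.4780;  θ1=γ+ψ≈1.1345
φ2=120.0° → target in arm frame (0.0490, 0.0287)
  e−x'=0.0310;  (l²−L²−(e−x')²−y'²−z²)/2L = -0.3736
  γ=atan2(-0.5594,0.0310)=-1.5155;  ψ=arccos(-0.6668)=2.3007;  θ2=γ+ψ≈0.7852
rotate P by −φ3: (0.0004, -0.0568, -0.5594)
  A=0.0796, B=-0.5594, C=(l²−L²−A²−y'²−z²)/(2L)=-0.4125
  √(A²+B²)=0.5650;  θ3 = -1.4294+2.3892 ≈ 0.9598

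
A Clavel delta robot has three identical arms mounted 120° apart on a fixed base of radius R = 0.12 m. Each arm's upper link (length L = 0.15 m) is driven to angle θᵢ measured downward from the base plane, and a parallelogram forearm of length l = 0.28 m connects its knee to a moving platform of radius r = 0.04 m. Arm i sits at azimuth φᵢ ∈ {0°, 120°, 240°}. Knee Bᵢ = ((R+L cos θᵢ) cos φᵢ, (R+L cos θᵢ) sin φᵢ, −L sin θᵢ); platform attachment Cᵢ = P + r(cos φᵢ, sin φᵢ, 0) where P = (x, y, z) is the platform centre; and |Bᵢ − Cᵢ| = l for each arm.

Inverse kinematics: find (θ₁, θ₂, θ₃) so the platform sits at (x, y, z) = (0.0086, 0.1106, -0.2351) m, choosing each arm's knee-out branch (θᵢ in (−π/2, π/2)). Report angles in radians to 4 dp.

θ₁ = 0.5234, θ₂ = -0.0001, θ₃ = 1.0475

φ1=0.0° → target in arm frame (0.0086, 0.1106)
  A cos θ + B sin θ = C:  0.0714·cos θ + -0.2351·sin θ = -0.0557
  √(A²+B²)=0.2457;  θ1 = -1.2759+1.7994 ≈ 0.5234
rotate P by −φ2: (0.0915, -0.0627, -0.2351)
  e−x'=-0.0115;  (l²−L²−(e−x')²−y'²−z²)/2L = -0.0115
  γ=atan2(-0.2351,-0.0115)=-1.6196;  ψ=arccos(-0.0487)=1.6195;  θ2=γ+ψ≈-0.0001
arm 3 (φ=240.0°): x'=-0.1001, y'=-0.0479
  e−x'=0.1801;  (l²−L²−(e−x')²−y'²−z²)/2L = -0.1136
  θ3 = atan2(B,A) + arccos(C/0.2961) = 1.0475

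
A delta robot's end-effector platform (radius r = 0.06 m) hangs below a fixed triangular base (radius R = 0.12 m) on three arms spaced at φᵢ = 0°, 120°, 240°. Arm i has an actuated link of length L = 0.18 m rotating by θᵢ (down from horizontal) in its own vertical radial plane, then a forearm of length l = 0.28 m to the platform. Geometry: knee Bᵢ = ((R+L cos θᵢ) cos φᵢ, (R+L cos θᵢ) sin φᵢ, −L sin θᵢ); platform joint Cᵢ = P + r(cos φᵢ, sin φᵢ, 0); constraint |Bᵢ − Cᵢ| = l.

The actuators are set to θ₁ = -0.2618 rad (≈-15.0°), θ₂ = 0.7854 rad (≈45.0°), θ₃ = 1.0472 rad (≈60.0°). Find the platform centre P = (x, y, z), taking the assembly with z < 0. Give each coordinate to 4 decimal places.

(0.1413, 0.0377, -0.2150)

arm 1 at φ=0.0°: ρ1 = 0.2339;  O1 = (0.2339, 0.0000, 0.0466)
φ2=120.0°: virtual centre (-0.0936, 0.1622, -0.1273), radius l
arm 3 at φ=240.0°: ρ3 = 0.1500;  O3 = (-0.0750, -0.1299, -0.1559)
|O₂|²−|O₁|² = -0.0056;  |O₃|²−|O₁|² = -0.0101
linear system: -0.6550x+0.3244y = -0.0056−-0.3477z; -0.6177x+-0.2598y = -0.0101−-0.4049z
Cramer: x(z) = 0.0127-0.5983z;  y(z) = 0.0085-0.1361z
quadratic in z: (1.3765)z²+(0.1691)z+(-0.0273)=0, √Δ=0.4227 → z ∈ {-0.2150, 0.0921}; z = -0.2150 (taking z<0)
x = 0.1413, y = 0.0377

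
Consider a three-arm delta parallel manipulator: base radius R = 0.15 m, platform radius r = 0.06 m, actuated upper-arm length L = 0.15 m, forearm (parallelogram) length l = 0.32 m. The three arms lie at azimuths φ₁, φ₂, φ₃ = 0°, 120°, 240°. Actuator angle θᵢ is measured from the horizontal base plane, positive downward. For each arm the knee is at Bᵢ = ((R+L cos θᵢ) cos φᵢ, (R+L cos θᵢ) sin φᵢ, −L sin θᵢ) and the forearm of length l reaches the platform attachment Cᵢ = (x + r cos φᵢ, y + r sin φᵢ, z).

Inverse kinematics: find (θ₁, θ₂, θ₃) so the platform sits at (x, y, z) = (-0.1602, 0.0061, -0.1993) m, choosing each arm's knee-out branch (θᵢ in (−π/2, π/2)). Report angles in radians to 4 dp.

θ₁ = 1.1344, θ₂ = -0.3490, θ₃ = -0.2613

rotate P by −φ1: (-0.1602, 0.0061, -0.1993)
  e−x'=0.2502;  (l²−L²−(e−x')²−y'²−z²)/2L = -0.0749
  γ=atan2(-0.1993,0.2502)=-0.6726;  ψ=arccos(-0.2340)=1.8070;  θ1=γ+ψ≈1.1344
arm 2 (φ=120.0°): x'=0.0854, y'=0.1357
  e−x'=0.0046;  (l²−L²−(e−x')²−y'²−z²)/2L = 0.0725
  θ2 = atan2(B,A) + arccos(C/0.1994) = -0.3490
φ3=240.0° → target in arm frame (0.0748, -0.1418)
  A cos θ + B sin θ = C:  0.0152·cos θ + -0.1993·sin θ = 0.0662
  √(A²+B²)=0.1999;  θ3 = -1.4948+1.2335 ≈ -0.2613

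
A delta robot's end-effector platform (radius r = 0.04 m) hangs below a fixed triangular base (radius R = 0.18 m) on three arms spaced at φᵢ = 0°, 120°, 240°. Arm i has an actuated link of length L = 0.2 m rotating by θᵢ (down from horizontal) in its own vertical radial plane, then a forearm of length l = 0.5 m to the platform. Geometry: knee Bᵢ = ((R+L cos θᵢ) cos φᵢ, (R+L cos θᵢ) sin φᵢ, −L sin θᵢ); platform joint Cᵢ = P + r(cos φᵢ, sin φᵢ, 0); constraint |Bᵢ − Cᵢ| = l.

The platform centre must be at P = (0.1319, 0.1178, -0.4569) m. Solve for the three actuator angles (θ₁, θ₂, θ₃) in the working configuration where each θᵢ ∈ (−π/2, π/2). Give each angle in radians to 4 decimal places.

rotate P by −φ1: (0.1319, 0.1178, -0.4569)
  e−x'=0.0081;  (l²−L²−(e−x')²−y'²−z²)/2L = -0.0318
  √(A²+B²)=0.4570;  θ1 = -1.5531+1.6403 ≈ 0.0873
arm 2 (φ=120.0°): x'=0.0361, y'=-0.1731
  e−x'=0.1039;  (l²−L²−(e−x')²−y'²−z²)/2L = -0.0988
  γ=atan2(-0.4569,0.1039)=-1.3471;  ψ=arccos(-0.2109)=1.7833;  θ2=γ+ψ≈0.4362
φ3=240.0° → target in arm frame (-0.1680, 0.0553)
  e−x'=0.3080;  (l²−L²−(e−x')²−y'²−z²)/2L = -0.2417
  θ3 = atan2(B,A) + arccos(C/0.5510) = 1.0471

θ₁ = 0.0873, θ₂ = 0.4362, θ₃ = 1.0471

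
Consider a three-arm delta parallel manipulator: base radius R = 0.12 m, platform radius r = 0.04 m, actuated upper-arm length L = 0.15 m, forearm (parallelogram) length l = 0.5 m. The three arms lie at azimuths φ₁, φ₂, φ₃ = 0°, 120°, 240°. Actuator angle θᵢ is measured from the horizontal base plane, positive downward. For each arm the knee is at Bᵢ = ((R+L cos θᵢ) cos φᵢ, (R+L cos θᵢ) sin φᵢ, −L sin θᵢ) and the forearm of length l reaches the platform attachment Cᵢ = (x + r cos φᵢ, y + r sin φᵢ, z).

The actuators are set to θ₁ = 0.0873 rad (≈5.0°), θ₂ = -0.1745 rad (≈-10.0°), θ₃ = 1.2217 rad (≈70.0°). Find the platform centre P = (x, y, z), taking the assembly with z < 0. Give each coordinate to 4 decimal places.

(0.1054, 0.2657, -0.4181)

φ1=0.0°: virtual centre (0.2294, 0.0000, -0.0131), radius l
O2 = (0.2277·cos120.0°, 0.2277·sin120.0°, 0.0260) = (-0.1139, 0.1972, 0.0260)
φ3=240.0°: virtual centre (-0.0657, -0.1137, -0.1410), radius l
|O₂|²−|O₁|² = -0.0003;  |O₃|²−|O₁|² = -0.0157
plane₁₂: -0.6866x+0.3944y+0.0782z = -0.0003
det = 0.3889;  x = 0.0161+-0.2136z,  y = 0.0273+-0.5702z
sphere 1 gives Az²+Bz+C=0 with A=1.3708, B=0.0862, C=-0.2036;  B²−4AC=1.1236;  roots -0.4181, 0.3552;  negative root z = -0.4181
x = 0.1054, y = 0.2657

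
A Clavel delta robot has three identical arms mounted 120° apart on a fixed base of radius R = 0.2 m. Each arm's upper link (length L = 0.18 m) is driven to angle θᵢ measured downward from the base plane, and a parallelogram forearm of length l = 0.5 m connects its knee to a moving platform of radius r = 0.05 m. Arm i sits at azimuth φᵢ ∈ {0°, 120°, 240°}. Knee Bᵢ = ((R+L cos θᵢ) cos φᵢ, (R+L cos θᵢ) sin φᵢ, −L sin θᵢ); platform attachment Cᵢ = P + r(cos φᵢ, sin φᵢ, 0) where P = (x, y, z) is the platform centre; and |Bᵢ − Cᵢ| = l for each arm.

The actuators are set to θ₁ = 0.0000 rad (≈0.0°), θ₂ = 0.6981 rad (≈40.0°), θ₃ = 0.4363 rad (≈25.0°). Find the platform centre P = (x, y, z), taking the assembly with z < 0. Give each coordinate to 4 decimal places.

(0.0982, -0.0432, -0.4409)

arm 1 at φ=0.0°: (R−r)+L cos θ1 = 0.3300;  centre 1 = (0.3300, 0.0000, 0.0000)
arm 2 at φ=120.0°: (R−r)+L cos θ2 = 0.2879;  centre 2 = (-0.1439, 0.2493, -0.1157)
arm 3 at φ=240.0°: (R−r)+L cos θ3 = 0.3131;  centre 3 = (-0.1566, -0.2712, -0.0761)
eliminate P² terms by subtracting sphere 1 from 2 and 3
plane₁₂: -0.9479x+0.4986y+-0.2314z = -0.0126
det = 0.9994;  x = 0.0094+-0.2015z,  y = -0.0075+0.0810z
into |P−centre ₁|² = l²: 1.0472z² + 0.1280z + -0.1471 = 0;  Δ = 0.6327;  z = -0.4409 or 0.3187 → z<0 root = -0.4409
x = 0.0982, y = -0.0432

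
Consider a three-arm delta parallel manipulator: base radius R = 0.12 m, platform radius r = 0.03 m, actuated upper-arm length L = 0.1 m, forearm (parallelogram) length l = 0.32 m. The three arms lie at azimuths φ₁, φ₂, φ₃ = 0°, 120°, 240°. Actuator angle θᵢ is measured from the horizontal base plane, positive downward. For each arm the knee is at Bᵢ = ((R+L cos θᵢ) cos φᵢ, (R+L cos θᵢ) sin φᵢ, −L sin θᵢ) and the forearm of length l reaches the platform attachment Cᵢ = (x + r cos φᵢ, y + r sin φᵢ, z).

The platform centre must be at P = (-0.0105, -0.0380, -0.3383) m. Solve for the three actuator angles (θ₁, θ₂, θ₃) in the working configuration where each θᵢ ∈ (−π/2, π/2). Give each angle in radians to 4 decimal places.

rotate P by −φ1: (-0.0105, -0.0380, -0.3383)
  A cos θ + B sin θ = C:  0.1005·cos θ + -0.3383·sin θ = -0.1680
  γ=atan2(-0.3383,0.1005)=-1.2820;  ψ=arccos(-0.4759)=2.0668;  θ1=γ+ψ≈0.7848
φ2=120.0° → target in arm frame (-0.0277, 0.0281)
  A=0.1177, B=-0.3383, C=(l²−L²−A²−y'²−z²)/(2L)=-0.1834
  γ=atan2(-0.3383,0.1177)=-1.2361;  ψ=arccos(-0.5120)=2.1083;  θ2=γ+ψ≈0.8723
arm 3 (φ=240.0°): x'=0.0382, y'=0.0099
  e−x'=0.0518;  (l²−L²−(e−x')²−y'²−z²)/2L = -0.1242
  θ3 = atan2(B,A) + arccos(C/0.3422) = 0.5233

θ₁ = 0.7848, θ₂ = 0.8723, θ₃ = 0.5233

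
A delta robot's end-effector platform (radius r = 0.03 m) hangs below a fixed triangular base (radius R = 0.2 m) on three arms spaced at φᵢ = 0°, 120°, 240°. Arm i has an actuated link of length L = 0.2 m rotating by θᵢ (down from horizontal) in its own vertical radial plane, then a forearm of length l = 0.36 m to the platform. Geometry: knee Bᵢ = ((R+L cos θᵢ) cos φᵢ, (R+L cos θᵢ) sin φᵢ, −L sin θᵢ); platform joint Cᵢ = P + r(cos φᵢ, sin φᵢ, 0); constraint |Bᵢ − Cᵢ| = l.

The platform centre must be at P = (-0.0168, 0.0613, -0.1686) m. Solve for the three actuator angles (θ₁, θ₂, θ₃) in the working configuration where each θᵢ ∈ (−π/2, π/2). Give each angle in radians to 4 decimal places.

θ₁ = 0.6109, θ₂ = -0.0876, θ₃ = 0.7854

arm 1 (φ=0.0°): x'=-0.0168, y'=0.0613
  A=0.1868, B=-0.1686, C=(l²−L²−A²−y'²−z²)/(2L)=0.0563
  θ1 = atan2(B,A) + arccos(C/0.2516) = 0.6109
φ2=120.0° → target in arm frame (0.0615, -0.0161)
  A=0.1085, B=-0.1686, C=(l²−L²−A²−y'²−z²)/(2L)=0.1228
  γ=atan2(-0.1686,0.1085)=-0.9989;  ψ=arccos(0.6127)=0.9113;  θ2=γ+ψ≈-0.0876
rotate P by −φ3: (-0.0447, -0.0452, -0.1686)
  A=0.2147, B=-0.1686, C=(l²−L²−A²−y'²−z²)/(2L)=0.0326
  √(A²+B²)=0.2730;  θ3 = -0.6657+1.4511 ≈ 0.7854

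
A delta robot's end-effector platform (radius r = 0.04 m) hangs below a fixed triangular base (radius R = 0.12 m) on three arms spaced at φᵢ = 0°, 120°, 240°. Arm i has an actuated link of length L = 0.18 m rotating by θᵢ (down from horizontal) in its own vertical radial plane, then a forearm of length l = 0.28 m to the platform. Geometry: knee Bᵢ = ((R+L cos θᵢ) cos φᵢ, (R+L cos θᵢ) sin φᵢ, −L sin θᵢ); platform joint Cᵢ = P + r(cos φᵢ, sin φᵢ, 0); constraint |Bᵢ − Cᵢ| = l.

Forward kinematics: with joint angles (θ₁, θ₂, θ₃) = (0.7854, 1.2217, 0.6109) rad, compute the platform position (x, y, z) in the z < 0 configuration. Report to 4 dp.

φ1=0.0°: virtual centre (0.2073, 0.0000, -0.1273), radius l
S2 = (0.1416·cos120.0°, 0.1416·sin120.0°, -0.1691) = (-0.0708, 0.1226, -0.1691)
φ3=240.0°: virtual centre (-0.1137, -0.1970, -0.1032), radius l
eliminate P² terms by subtracting sphere 1 from 2 and 3
[-0.5561 0.2452 -0.0837]·P = -0.0105;  [-0.6420 -0.3939 0.0481]·P = 0.0032
Cramer: x(z) = 0.0089-0.0563z;  y(z) = -0.0227+0.2138z
into |P−S₁|² = l²: 1.0489z² + 0.2672z + -0.0223 = 0;  Δ = 0.1651;  z = -0.3211 or 0.0663 → z<0 root = -0.3211
x = 0.0270, y = -0.0913

(0.0270, -0.0913, -0.3211)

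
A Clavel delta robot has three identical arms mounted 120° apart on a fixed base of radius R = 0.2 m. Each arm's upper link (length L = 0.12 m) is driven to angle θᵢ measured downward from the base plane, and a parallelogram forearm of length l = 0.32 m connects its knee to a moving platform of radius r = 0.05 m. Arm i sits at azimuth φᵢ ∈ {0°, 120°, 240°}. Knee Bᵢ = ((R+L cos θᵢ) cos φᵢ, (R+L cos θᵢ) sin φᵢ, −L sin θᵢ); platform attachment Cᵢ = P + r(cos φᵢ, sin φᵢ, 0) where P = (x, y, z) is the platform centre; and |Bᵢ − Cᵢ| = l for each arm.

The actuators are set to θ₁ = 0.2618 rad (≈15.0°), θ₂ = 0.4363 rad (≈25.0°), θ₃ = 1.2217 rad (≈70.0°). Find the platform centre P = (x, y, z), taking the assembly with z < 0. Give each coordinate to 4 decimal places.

(0.0570, 0.0728, -0.2623)

centre 1 = (0.2659·cos0.0°, 0.2659·sin0.0°, -0.0311) = (0.2659, 0.0000, -0.0311)
centre 2 = (0.2588·cos120.0°, 0.2588·sin120.0°, -0.0507) = (-0.1294, 0.2241, -0.0507)
φ3=240.0°: virtual centre (-0.0955, -0.1655, -0.1128), radius l
subtract pairs → two planes through P
linear system: -0.7906x+0.4482y = -0.0021−-0.0393z; -0.7229x+-0.3309y = -0.0225−-0.1634z
Cramer: x(z) = 0.0184-0.1473z;  y(z) = 0.0277-0.1721z
sphere 1 gives Az²+Bz+C=0 with A=1.0513, B=0.1255, C=-0.0394;  B²−4AC=0.1815;  roots -0.2623, 0.1429;  negative root z = -0.2623
x = 0.0570, y = 0.0728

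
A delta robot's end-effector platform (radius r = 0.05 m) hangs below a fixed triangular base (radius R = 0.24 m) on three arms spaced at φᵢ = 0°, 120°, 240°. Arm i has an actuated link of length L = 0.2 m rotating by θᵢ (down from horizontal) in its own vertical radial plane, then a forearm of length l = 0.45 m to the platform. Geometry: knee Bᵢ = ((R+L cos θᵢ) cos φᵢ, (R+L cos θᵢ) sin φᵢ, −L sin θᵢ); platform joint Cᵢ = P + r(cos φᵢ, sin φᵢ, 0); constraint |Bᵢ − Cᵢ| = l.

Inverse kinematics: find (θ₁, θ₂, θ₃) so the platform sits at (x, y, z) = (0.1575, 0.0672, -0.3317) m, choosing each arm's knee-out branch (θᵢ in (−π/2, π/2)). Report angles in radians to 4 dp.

rotate P by −φ1: (0.1575, 0.0672, -0.3317)
  A cos θ + B sin θ = C:  0.0325·cos θ + -0.3317·sin θ = 0.1173
  γ=atan2(-0.3317,0.0325)=-1.4731;  ψ=arccos(0.3518)=1.2113;  θ1=γ+ψ≈-0.2618
φ2=120.0° → target in arm frame (-0.0206, -0.1700)
  e−x'=0.2106;  (l²−L²−(e−x')²−y'²−z²)/2L = -0.0519
  γ=atan2(-0.3317,0.2106)=-1.0052;  ψ=arccos(-0.1321)=1.7033;  θ2=γ+ψ≈0.6981
φ3=240.0° → target in arm frame (-0.1369, 0.1028)
  A cos θ + B sin θ = C:  0.3269·cos θ + -0.3317·sin θ = -0.1625
  γ=atan2(-0.3317,0.3269)=-0.7926;  ψ=arccos(-0.3488)=1.9271;  θ3=γ+ψ≈1.1345

θ₁ = -0.2618, θ₂ = 0.6981, θ₃ = 1.1345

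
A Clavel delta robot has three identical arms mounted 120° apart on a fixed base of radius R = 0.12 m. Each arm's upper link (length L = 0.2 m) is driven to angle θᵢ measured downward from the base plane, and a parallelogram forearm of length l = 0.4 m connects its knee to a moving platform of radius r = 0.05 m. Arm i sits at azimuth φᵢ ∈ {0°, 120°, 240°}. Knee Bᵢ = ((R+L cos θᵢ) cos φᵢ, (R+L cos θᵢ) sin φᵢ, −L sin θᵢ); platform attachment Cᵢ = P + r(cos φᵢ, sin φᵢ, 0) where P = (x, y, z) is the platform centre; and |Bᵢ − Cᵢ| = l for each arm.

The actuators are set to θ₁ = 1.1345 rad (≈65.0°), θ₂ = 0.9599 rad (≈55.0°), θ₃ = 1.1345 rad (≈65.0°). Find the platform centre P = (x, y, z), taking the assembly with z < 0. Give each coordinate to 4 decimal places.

(-0.0219, 0.0380, -0.5382)

φ1=0.0°: virtual centre (0.1545, 0.0000, -0.1813), radius l
arm 2 at φ=120.0°: ρ2 = 0.1847;  centre 2 = (-0.0924, 0.1600, -0.1638)
centre 3 = (0.1545·cos240.0°, 0.1545·sin240.0°, -0.1813) = (-0.0773, -0.1338, -0.1813)
eliminate P² terms by subtracting sphere 1 from 2 and 3
plane₁₂: -0.4938x+0.3199y+0.0349z = 0.0042
Cramer: x(z) = -0.0040+0.0333z;  y(z) = 0.0070-0.0576z
quadratic in z: (1.0044)z²+(0.3512)z+(-0.1020)=0, √Δ=0.7300 → z ∈ {-0.5382, 0.1886}; z = -0.5382 (taking z<0)
x = -0.0219, y = 0.0380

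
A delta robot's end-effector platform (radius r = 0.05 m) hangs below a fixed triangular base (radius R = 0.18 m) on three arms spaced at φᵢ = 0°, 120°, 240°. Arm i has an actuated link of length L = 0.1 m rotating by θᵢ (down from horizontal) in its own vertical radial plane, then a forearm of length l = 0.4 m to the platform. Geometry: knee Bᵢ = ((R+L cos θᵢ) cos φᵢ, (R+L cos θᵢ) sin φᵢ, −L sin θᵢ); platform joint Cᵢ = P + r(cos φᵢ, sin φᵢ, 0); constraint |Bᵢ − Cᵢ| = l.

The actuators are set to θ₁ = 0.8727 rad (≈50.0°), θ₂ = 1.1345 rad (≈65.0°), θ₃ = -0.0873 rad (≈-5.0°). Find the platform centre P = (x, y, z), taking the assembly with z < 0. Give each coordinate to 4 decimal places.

(-0.0379, -0.1259, -0.3770)

arm 1 at φ=0.0°: (R−r)+L cos θ1 = 0.1943;  S1 = (0.1943, 0.0000, -0.0766)
φ2=120.0°: virtual centre (-0.0861, 0.1492, -0.0906), radius l
φ3=240.0°: virtual centre (-0.1148, -0.1989, 0.0087), radius l
|S₂|²−|S₁|² = -0.0057;  |S₃|²−|S₁|² = 0.0092
linear system: -0.5608x+0.2984y = -0.0057−-0.0281z; -0.6182x+-0.3977y = 0.0092−0.1707z
det = 0.4075;  x = -0.0011+0.0976z,  y = -0.0213+0.2774z
quadratic in z: (1.0865)z²+(0.1032)z+(-0.1155)=0, √Δ=0.7159 → z ∈ {-0.3770, 0.2820}; z = -0.3770 (taking z<0)
x = -0.0379, y = -0.1259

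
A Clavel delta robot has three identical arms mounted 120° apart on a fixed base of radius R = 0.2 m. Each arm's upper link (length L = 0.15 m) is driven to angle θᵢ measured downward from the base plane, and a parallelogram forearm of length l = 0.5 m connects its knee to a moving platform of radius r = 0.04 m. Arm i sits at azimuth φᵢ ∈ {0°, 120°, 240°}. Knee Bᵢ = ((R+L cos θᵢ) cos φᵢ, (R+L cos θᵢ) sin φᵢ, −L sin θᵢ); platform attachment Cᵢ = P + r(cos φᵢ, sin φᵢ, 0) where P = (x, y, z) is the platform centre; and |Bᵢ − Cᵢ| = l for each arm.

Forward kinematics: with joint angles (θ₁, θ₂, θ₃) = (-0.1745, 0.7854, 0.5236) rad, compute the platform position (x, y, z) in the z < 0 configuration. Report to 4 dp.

(0.1259, -0.0393, -0.4381)

φ1=0.0°: virtual centre (0.3077, 0.0000, 0.0260), radius l
arm 2 at φ=120.0°: ρ2 = 0.2661;  centre 2 = (-0.1330, 0.2304, -0.1061)
φ3=240.0°: virtual centre (-0.1450, -0.2511, -0.0750), radius l
|centre ₂|²−|centre ₁|² = -0.0133;  |centre ₃|²−|centre ₁|² = -0.0057
[-0.8815 0.4608 -0.2642]·P = -0.0133;  [-0.9053 -0.5021 -0.2021]·P = -0.0057
Cramer: x(z) = 0.0108-0.2626z;  y(z) = -0.0082+0.0710z
into |P−centre ₁|² = l²: 1.0740z² + 0.1027z + -0.1611 = 0;  Δ = 0.7027;  z = -0.4381 or 0.3425 → z<0 root = -0.4381
x = 0.1259, y = -0.0393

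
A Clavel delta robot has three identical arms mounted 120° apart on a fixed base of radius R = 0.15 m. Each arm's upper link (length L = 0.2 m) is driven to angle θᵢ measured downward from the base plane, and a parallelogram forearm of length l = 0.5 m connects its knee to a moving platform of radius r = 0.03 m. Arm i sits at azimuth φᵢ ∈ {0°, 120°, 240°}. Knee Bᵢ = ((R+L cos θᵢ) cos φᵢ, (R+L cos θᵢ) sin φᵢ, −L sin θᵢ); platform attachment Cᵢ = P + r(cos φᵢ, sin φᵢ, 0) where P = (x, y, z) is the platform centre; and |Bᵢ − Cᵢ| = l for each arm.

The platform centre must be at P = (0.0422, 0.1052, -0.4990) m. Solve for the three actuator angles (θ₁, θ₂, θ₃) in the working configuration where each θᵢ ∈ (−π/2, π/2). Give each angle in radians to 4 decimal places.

φ1=0.0° → target in arm frame (0.0422, 0.1052)
  A cos θ + B sin θ = C:  0.0778·cos θ + -0.4990·sin θ = -0.1403
  θ1 = atan2(B,A) + arccos(C/0.5050) = 0.4362
arm 2 (φ=120.0°): x'=0.0700, y'=-0.0891
  A cos θ + B sin θ = C:  0.0500·cos θ + -0.4990·sin θ = -0.1236
  √(A²+B²)=0.5015;  θ2 = -1.4709+1.8199 ≈ 0.3489
rotate P by −φ3: (-0.1122, -0.0161, -0.4990)
  A cos θ + B sin θ = C:  0.2322·cos θ + -0.4990·sin θ = -0.2329
  √(A²+B²)=0.5504;  θ3 = -1.1353+2.0078 ≈ 0.8726

θ₁ = 0.4362, θ₂ = 0.3489, θ₃ = 0.8726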